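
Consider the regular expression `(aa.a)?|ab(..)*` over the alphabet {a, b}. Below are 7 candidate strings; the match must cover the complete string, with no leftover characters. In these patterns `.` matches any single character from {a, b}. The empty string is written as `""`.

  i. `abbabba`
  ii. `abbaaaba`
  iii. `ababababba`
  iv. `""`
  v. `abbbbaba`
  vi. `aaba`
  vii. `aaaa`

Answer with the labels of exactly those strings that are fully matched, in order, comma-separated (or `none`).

ii, iii, iv, v, vi, vii

i → no match
ii → match
iii → match
iv → match
v → match
vi → match
vii → match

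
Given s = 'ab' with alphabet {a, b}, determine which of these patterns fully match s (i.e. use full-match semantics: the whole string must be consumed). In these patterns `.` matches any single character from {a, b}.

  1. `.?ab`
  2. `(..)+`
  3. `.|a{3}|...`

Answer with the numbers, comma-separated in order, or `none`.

1, 2

1 → match
2 → match
3 → no match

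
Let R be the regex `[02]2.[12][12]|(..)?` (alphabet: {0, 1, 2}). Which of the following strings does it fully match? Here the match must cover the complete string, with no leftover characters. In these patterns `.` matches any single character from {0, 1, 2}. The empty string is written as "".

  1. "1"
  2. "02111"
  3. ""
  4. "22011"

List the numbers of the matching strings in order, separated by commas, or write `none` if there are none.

1 → no match
2 → match
3 → match
4 → match

2, 3, 4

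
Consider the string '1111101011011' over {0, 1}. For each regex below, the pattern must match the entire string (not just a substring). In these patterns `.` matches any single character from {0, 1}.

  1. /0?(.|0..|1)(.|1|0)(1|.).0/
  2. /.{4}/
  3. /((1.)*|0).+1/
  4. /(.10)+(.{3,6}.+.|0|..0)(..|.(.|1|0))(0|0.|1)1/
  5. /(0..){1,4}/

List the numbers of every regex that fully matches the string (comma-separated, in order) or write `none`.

1 → no match — must end with '0'
2 → no match
3 → match
4 → no match
5 → no match — must start with '0'

3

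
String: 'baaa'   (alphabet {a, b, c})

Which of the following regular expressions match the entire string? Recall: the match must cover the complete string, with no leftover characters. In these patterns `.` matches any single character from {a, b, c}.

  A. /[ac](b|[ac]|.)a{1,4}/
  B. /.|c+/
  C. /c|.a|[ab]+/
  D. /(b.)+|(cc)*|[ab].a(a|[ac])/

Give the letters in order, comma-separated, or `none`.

C, D

A → no match
B → no match
C → match
D → match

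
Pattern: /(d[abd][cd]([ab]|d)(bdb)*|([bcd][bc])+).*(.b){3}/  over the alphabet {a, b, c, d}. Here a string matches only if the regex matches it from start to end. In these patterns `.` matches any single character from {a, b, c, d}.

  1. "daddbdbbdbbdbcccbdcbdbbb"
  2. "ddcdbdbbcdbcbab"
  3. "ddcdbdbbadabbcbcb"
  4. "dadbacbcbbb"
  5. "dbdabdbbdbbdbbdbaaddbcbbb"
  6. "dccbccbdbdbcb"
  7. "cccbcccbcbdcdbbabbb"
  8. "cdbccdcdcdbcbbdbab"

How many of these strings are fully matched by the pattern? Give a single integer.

7

1 → match
2 → match
3 → match
4. "dadbacbcbbb" → match
5 → match
6 → match
7 → match
8 → no match
Total matched: 7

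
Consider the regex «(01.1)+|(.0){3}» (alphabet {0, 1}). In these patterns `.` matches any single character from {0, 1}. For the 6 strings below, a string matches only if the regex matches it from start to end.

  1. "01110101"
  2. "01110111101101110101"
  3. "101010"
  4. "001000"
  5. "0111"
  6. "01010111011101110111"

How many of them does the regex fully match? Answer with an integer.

1 → match
2 → no match
3 → match
4 → match
5 → match
6 → match
Total matched: 5

5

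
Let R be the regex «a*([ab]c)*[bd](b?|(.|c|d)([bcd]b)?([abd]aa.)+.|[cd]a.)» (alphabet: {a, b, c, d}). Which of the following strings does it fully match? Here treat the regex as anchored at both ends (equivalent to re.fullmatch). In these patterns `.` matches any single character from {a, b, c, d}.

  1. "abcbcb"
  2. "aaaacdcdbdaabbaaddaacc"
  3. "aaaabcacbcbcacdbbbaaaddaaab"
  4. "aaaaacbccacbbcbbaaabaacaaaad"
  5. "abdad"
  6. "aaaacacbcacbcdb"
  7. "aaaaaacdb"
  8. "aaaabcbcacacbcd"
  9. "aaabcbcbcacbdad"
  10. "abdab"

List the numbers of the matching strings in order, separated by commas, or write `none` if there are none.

1 → match
2 → match
3 → match
4 → no match
5 → match
6 → match
7 → match
8 → match
9 → match
10 → match

1, 2, 3, 5, 6, 7, 8, 9, 10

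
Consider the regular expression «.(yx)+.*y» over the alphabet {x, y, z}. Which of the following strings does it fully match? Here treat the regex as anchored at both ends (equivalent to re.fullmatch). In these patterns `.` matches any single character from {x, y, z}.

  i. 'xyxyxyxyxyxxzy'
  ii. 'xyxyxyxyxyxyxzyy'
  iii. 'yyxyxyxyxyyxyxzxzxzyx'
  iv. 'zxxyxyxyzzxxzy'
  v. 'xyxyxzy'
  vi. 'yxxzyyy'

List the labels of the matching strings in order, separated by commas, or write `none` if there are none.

i, ii, v

i → match
ii → match
iii → no match — must end with 'y'
iv → no match
v → match
vi → no match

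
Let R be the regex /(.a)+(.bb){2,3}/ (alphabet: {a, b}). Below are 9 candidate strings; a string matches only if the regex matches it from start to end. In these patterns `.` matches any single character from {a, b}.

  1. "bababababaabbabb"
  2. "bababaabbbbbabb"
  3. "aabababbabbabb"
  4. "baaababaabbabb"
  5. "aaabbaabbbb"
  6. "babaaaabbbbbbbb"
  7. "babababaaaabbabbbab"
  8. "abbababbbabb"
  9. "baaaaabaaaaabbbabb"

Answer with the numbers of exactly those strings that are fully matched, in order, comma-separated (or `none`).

1 → match
2 → match
3 → no match
4 → match
5 → no match
6 → match
7 → no match — must end with "bb"
8 → no match
9 → match

1, 2, 4, 6, 9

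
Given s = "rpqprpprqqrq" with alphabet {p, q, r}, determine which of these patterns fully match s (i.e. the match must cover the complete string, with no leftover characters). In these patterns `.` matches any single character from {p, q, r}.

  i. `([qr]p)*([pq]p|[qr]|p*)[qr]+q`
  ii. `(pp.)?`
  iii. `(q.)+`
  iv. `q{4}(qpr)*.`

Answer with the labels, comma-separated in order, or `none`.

i → match
ii → no match
iii → no match — must start with "q"
iv → no match — must start with "q"

i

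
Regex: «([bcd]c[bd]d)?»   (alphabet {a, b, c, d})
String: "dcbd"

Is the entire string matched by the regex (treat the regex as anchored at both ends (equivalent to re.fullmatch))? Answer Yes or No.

Yes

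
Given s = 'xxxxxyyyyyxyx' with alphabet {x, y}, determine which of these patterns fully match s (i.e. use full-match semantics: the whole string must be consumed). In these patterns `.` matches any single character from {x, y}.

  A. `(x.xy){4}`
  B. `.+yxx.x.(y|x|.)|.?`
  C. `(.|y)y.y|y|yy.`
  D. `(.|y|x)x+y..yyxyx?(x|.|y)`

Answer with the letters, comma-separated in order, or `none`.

D

A → no match — must end with 'xy'
B → no match
C → no match
D → match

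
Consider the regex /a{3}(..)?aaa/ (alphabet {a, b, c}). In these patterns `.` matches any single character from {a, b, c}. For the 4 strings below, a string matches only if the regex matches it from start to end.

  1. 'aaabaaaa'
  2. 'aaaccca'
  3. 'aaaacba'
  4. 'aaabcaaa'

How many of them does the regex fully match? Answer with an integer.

2

1 → match
2 → no match — must end with 'aaa'
3 → no match — must end with 'aaa'
4 → match
Total matched: 2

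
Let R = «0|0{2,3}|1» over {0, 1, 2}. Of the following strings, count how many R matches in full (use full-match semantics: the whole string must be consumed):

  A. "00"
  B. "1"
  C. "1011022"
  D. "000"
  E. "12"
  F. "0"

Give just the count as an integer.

4

A → match
B → match
C → no match
D → match
E → no match
F → match
Total matched: 4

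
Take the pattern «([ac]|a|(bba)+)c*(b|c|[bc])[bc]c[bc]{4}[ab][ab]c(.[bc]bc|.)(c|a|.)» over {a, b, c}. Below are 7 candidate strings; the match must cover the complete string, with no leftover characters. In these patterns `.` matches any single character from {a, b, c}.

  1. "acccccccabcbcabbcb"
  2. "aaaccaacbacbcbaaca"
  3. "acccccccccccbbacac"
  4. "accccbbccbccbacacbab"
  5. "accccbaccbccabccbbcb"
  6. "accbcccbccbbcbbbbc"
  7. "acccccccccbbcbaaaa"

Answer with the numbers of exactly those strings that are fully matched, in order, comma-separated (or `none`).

1 → no match
2 → no match
3 → match
4 → no match
5 → no match
6 → no match
7 → no match

3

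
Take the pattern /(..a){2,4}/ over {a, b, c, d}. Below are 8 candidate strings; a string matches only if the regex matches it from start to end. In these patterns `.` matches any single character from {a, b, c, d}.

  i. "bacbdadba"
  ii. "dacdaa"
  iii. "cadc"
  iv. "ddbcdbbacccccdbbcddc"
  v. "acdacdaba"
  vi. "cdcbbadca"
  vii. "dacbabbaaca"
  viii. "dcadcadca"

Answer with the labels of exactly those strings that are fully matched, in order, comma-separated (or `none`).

i → no match
ii → no match
iii → no match — must end with "a"
iv → no match — must end with "a"
v → no match
vi → no match
vii → no match
viii → match

viii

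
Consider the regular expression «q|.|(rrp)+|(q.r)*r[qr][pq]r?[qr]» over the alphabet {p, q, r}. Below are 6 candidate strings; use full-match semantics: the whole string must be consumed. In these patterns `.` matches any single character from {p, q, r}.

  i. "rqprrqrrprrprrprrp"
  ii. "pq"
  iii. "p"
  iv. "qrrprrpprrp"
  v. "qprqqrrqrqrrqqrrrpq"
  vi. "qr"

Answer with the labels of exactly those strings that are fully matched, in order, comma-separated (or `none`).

iii

i → no match
ii → no match
iii → match
iv → no match
v → no match
vi → no match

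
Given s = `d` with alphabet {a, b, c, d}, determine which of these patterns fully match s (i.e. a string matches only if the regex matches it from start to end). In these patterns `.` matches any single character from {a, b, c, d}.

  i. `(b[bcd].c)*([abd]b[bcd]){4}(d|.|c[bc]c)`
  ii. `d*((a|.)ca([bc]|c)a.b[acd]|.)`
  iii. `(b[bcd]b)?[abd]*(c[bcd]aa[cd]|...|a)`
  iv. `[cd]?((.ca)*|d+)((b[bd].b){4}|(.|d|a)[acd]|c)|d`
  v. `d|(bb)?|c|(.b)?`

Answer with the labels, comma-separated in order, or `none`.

i → no match
ii → match
iii → no match
iv → match
v → match

ii, iv, v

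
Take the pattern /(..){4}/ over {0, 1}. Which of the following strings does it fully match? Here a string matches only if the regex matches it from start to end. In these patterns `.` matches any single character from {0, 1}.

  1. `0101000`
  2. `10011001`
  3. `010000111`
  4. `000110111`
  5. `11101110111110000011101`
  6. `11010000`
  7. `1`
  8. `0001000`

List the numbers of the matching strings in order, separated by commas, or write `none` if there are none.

1 → no match
2 → match
3 → no match
4 → no match
5 → no match
6 → match
7 → no match
8 → no match

2, 6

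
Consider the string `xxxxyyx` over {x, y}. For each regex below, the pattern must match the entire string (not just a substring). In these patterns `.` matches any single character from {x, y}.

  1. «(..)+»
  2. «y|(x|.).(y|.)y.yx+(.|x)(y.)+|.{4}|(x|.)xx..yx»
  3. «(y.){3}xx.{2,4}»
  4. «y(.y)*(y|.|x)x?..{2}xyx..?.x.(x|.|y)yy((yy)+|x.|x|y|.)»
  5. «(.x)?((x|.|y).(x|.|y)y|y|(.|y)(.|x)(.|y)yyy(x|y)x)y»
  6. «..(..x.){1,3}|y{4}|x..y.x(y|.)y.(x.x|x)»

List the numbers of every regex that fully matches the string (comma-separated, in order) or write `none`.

2

1 → no match
2 → match
3 → no match — must start with `y`
4 → no match — must start with `y`
5 → no match — must end with `y`
6 → no match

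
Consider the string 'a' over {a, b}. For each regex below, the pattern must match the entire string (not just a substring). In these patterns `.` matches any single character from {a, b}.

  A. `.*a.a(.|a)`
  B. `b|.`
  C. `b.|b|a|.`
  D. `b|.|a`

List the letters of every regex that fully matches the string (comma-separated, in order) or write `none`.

A → no match
B → match
C → match
D → match

B, C, D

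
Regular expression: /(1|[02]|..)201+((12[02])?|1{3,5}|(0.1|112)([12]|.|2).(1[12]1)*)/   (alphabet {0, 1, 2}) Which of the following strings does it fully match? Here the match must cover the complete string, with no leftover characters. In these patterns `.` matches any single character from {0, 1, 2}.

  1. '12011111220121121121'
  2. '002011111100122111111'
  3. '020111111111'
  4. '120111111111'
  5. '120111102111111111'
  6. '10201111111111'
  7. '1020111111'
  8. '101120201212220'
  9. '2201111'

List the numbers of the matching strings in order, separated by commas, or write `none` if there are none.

1, 2, 3, 4, 5, 6, 7, 9

1 → match
2 → match
3 → match
4 → match
5 → match
6 → match
7 → match
8 → no match
9 → match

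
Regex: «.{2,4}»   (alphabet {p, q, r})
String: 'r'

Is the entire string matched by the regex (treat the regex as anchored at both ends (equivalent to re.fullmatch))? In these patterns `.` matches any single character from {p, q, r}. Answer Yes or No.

No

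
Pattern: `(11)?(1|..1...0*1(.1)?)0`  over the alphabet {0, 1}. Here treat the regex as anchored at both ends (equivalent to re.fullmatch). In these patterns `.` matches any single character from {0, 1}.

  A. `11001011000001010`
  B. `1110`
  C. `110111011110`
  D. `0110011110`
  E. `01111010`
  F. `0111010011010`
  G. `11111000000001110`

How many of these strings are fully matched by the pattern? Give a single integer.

A → match
B → match
C → match
D → match
E → match
F → no match
G → match
Total matched: 6

6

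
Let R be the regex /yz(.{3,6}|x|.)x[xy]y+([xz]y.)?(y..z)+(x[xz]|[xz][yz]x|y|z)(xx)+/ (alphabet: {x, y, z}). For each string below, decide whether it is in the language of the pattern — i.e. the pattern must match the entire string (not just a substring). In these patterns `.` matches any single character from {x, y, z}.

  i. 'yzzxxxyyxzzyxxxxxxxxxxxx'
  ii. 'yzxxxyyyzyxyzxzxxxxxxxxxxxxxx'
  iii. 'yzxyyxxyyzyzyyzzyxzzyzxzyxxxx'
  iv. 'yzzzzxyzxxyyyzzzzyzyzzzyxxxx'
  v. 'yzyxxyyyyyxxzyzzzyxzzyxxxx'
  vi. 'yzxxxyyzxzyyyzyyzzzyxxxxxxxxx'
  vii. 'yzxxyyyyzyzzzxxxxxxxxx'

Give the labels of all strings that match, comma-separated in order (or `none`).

i → no match
ii → match
iii → match
iv → no match
v → match
vi → match
vii → match

ii, iii, v, vi, vii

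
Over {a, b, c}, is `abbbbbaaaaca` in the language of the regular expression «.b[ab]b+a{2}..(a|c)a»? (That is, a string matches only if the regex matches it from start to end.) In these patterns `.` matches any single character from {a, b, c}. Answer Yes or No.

Yes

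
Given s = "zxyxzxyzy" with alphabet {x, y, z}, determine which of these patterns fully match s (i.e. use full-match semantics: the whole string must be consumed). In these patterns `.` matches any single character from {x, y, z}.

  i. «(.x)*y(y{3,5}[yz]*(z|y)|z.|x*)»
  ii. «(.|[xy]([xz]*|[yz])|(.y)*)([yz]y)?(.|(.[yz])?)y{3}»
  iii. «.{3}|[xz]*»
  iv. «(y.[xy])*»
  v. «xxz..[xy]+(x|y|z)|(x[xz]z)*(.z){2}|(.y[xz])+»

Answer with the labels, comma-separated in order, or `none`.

i → match
ii → no match
iii → no match
iv → no match
v → no match

i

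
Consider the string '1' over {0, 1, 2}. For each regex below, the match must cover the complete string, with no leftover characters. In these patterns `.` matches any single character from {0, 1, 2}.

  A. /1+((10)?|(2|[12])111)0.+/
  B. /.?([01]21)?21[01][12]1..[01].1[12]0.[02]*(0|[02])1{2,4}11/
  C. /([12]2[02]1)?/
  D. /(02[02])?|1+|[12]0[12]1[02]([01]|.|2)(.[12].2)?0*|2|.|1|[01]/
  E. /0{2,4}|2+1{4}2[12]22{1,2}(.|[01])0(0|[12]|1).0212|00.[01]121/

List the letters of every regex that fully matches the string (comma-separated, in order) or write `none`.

D

A → no match
B → no match — must end with '111'
C → no match
D → match
E → no match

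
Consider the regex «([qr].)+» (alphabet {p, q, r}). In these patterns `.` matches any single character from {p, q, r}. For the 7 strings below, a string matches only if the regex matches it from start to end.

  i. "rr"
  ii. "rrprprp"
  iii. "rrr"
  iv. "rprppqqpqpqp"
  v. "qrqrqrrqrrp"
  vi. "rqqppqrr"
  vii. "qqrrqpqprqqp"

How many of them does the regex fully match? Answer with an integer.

2

i → match
ii → no match
iii → no match
iv → no match
v → no match
vi → no match
vii → match
Total matched: 2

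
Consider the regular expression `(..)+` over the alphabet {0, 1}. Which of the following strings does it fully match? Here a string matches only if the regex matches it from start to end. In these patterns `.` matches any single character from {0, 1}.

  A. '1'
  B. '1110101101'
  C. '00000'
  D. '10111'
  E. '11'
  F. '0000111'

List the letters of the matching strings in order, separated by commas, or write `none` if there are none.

B, E

A → no match
B → match
C → no match
D → no match
E → match
F → no match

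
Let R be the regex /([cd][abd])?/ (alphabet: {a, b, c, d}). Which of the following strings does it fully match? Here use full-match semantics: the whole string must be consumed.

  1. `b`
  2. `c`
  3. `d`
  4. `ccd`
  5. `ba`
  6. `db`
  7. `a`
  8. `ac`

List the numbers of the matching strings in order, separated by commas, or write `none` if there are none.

6

1 → no match
2 → no match
3 → no match
4 → no match
5 → no match
6 → match
7 → no match
8 → no match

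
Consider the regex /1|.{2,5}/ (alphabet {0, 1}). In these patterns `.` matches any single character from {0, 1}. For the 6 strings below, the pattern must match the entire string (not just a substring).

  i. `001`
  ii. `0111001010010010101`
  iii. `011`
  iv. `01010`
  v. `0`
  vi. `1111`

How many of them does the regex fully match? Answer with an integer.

4

i. `001` → match
ii → no match
iii. `011` → match
iv. `01010` → match
v. `0` → no match
vi. `1111` → match
Total matched: 4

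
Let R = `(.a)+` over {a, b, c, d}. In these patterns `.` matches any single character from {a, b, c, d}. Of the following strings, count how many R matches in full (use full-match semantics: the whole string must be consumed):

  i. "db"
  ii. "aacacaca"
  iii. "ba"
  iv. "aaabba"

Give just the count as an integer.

2

i → no match — must end with "a"
ii → match
iii → match
iv → no match
Total matched: 2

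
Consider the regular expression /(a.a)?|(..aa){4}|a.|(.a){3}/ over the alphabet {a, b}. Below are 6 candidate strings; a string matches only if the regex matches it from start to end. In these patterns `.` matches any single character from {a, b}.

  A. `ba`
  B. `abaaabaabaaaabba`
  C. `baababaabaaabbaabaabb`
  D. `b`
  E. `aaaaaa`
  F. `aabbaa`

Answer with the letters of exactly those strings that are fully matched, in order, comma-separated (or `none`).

E

A → no match
B → no match
C → no match
D → no match
E → match
F → no match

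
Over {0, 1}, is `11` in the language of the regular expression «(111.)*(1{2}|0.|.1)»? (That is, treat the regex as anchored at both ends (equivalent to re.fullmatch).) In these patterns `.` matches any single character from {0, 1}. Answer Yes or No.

Yes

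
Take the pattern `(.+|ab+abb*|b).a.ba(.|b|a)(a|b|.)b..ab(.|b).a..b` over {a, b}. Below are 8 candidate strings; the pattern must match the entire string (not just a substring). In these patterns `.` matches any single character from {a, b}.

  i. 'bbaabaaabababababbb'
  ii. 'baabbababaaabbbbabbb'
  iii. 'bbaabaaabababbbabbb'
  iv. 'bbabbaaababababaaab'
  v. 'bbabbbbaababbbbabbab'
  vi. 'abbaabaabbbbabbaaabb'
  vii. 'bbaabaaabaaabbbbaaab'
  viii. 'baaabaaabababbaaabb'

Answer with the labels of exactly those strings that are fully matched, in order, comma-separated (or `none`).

i, iii, iv, vi, viii

i → match
ii → no match
iii → match
iv → match
v → no match
vi → match
vii → no match
viii → match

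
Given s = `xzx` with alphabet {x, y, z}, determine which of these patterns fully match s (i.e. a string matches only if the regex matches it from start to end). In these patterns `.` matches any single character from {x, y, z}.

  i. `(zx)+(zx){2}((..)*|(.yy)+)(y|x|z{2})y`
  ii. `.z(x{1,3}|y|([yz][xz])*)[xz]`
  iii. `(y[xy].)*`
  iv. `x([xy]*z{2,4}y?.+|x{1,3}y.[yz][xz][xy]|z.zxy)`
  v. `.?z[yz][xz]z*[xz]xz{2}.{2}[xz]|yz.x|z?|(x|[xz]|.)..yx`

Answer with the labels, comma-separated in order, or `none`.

ii

i → no match — must start with `zx`
ii → match
iii → no match
iv → no match
v → no match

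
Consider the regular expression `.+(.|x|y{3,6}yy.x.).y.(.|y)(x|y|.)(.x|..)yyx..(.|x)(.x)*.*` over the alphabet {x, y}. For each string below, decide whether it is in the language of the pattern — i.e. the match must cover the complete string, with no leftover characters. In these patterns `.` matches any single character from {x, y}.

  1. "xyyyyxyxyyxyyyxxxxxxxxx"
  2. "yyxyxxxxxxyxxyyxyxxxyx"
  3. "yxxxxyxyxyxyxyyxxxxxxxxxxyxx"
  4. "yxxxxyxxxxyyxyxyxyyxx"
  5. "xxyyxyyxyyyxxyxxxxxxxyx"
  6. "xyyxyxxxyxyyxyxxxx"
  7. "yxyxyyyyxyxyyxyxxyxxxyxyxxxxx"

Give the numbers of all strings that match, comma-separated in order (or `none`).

1 → match
2 → no match
3 → match
4 → no match
5 → match
6 → match
7 → match

1, 3, 5, 6, 7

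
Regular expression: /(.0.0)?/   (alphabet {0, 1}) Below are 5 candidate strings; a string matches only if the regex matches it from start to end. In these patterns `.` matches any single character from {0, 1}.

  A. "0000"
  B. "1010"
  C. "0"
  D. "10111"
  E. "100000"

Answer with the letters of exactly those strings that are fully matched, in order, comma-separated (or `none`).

A, B

A → match
B → match
C → no match
D → no match
E → no match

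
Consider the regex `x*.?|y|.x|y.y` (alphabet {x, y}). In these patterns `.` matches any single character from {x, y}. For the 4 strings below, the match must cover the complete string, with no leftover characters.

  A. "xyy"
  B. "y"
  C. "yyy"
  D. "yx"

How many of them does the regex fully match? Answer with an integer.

3

A → no match
B → match
C → match
D → match
Total matched: 3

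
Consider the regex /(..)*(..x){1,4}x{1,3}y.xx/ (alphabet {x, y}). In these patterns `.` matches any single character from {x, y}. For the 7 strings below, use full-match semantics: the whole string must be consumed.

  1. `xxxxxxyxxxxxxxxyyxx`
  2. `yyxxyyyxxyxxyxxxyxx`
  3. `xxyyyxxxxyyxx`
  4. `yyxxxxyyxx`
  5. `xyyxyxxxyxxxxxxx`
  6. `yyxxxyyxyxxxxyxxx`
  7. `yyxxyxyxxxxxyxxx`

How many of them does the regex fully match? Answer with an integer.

1 → match
2 → no match
3 → match
4. `yyxxxxyyxx` → match
5 → no match
6 → match
7 → match
Total matched: 5

5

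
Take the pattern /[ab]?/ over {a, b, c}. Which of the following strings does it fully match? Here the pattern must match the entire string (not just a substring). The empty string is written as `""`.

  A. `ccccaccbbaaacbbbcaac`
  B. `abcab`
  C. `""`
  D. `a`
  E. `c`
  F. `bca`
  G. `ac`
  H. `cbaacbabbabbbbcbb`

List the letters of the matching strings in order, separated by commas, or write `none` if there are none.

A → no match
B → no match
C → match
D → match
E → no match
F → no match
G → no match
H → no match

C, D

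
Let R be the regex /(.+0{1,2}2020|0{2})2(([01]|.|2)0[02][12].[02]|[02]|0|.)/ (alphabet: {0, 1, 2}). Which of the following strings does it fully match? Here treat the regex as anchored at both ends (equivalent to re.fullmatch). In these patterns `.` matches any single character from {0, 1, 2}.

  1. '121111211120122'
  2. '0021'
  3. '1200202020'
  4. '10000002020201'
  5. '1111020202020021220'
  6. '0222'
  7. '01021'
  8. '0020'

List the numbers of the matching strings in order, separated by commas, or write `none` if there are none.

1 → no match
2. '0021' → match
3. '1200202020' → match
4 → no match
5 → no match
6. '0222' → no match
7. '01021' → no match
8. '0020' → match

2, 3, 8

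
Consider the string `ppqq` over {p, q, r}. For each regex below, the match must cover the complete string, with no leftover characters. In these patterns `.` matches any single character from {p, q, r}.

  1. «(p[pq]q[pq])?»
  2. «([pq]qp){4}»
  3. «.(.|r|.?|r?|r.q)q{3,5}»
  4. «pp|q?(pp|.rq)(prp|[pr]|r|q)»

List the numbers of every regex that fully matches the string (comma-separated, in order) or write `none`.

1

1 → match
2 → no match — must end with `qp`
3 → no match
4 → no match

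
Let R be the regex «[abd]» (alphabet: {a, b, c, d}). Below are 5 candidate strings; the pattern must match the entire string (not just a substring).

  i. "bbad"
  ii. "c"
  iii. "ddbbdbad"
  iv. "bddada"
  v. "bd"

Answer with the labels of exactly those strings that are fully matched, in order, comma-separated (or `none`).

i → no match
ii → no match
iii → no match
iv → no match
v → no match

none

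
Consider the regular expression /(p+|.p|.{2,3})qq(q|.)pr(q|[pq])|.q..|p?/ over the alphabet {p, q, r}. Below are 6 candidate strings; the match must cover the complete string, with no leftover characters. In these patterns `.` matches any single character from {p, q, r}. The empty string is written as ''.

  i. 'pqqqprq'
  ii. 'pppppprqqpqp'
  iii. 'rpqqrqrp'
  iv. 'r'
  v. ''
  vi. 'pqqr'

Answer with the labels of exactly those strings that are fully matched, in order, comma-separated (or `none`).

i → match
ii → no match
iii → no match
iv → no match
v → match
vi → match

i, v, vi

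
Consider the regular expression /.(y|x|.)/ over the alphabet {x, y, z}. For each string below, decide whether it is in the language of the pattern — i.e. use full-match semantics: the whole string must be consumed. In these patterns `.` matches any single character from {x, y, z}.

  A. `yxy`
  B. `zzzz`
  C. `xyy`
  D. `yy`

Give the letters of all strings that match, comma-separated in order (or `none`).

A → no match
B → no match
C → no match
D → match

D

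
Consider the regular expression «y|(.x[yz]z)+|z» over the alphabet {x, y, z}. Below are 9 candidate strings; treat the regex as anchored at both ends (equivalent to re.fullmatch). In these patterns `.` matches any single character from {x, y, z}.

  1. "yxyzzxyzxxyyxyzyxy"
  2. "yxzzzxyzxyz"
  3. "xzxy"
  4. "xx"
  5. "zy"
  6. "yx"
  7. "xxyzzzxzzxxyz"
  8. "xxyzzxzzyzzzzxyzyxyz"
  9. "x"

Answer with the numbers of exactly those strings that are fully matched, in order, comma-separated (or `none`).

1 → no match
2 → no match
3 → no match
4 → no match
5 → no match
6 → no match
7 → no match
8 → no match
9 → no match

none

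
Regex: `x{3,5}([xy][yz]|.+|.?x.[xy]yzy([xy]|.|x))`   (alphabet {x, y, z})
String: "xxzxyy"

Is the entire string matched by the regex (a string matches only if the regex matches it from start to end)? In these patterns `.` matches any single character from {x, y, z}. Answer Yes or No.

No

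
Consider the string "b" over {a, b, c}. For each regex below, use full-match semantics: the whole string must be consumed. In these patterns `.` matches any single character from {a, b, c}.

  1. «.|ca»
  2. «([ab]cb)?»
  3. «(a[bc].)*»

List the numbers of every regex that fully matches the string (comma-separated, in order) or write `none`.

1

1 → match
2 → no match
3 → no match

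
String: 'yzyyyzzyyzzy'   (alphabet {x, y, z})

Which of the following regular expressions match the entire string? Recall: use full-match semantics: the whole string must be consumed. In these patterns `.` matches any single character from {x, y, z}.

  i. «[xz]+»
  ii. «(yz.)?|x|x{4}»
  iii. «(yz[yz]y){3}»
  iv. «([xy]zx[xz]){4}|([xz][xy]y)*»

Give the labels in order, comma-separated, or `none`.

i → no match
ii → no match
iii → match
iv → no match

iii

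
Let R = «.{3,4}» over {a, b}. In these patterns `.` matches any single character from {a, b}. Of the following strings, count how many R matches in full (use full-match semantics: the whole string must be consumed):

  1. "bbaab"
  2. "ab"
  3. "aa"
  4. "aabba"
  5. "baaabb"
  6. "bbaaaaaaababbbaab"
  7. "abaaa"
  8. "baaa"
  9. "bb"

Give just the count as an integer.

1 → no match
2 → no match
3 → no match
4 → no match
5 → no match
6 → no match
7 → no match
8 → match
9 → no match
Total matched: 1

1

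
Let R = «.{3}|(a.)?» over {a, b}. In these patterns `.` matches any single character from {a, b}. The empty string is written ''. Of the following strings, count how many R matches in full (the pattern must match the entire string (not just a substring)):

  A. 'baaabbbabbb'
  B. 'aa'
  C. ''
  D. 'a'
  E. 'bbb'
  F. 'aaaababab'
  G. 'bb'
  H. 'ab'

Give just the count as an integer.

A → no match
B → match
C → match
D → no match
E → match
F → no match
G → no match
H → match
Total matched: 4

4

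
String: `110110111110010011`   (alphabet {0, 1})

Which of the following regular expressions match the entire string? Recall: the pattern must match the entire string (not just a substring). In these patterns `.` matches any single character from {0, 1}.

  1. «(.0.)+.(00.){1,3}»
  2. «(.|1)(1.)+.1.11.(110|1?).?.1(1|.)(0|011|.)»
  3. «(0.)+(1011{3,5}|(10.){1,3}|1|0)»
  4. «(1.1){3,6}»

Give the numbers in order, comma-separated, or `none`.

1 → no match
2 → match
3 → no match — must start with `0`
4 → no match

2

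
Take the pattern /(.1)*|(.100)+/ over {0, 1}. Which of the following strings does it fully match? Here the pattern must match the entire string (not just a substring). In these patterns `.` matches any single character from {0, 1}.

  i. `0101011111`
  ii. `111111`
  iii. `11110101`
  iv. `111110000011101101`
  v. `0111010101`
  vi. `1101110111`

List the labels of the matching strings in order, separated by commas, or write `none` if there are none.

i, ii, iii, v, vi

i → match
ii → match
iii → match
iv → no match
v → match
vi → match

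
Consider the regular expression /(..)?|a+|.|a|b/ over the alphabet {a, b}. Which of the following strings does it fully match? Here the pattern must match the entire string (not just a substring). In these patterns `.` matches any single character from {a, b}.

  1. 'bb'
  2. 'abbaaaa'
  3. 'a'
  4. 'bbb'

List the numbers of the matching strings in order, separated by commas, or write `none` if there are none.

1, 3

1. 'bb' → match
2. 'abbaaaa' → no match
3. 'a' → match
4. 'bbb' → no match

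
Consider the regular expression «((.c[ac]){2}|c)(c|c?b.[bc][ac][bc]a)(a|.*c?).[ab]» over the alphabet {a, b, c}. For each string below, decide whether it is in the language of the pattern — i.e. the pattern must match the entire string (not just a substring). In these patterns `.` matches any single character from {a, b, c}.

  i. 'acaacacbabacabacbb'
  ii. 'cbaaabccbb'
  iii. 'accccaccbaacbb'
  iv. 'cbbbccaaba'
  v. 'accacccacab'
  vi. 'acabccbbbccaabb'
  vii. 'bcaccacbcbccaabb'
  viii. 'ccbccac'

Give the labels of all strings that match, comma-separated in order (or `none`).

i → match
ii → no match
iii → match
iv → match
v → match
vi → match
vii → match
viii → no match

i, iii, iv, v, vi, vii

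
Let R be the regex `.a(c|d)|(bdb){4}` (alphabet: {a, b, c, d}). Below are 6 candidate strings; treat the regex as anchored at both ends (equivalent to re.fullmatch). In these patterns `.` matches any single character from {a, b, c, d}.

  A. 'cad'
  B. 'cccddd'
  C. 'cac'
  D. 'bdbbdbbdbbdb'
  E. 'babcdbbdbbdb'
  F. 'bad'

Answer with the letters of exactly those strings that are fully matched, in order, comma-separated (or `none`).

A → match
B → no match
C → match
D → match
E → no match
F → match

A, C, D, F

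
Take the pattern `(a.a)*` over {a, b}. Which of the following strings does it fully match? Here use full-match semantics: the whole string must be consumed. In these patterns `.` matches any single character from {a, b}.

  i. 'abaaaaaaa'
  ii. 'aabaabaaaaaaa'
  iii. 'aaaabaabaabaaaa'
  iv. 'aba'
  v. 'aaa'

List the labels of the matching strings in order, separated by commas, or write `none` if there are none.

i, iii, iv, v

i → match
ii → no match
iii → match
iv → match
v → match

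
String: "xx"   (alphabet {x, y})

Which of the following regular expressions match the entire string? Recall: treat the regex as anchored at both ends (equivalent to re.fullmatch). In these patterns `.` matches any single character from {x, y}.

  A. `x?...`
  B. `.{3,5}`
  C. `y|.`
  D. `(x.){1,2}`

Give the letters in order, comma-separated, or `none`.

D

A → no match
B → no match
C → no match
D → match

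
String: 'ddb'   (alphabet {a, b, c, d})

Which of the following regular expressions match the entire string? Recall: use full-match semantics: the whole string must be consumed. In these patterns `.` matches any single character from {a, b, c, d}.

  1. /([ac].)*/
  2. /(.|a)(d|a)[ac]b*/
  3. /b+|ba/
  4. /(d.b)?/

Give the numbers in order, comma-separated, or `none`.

4

1 → no match
2 → no match
3 → no match
4 → match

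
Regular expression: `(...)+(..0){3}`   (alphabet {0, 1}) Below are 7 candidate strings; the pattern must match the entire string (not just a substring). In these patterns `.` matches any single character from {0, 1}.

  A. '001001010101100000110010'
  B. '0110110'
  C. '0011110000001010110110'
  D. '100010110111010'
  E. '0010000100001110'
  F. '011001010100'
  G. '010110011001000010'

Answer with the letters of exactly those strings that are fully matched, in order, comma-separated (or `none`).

A → match
B → no match
C → no match
D → no match
E → no match
F → no match
G → no match

A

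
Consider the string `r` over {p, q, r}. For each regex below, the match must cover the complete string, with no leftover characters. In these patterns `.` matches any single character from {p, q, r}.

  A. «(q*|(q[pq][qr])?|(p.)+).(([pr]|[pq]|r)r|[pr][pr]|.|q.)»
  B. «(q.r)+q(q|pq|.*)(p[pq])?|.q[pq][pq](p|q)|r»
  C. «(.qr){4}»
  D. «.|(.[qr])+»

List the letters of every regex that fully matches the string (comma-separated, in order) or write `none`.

B, D

A → no match
B → match
C → no match — must end with `qr`
D → match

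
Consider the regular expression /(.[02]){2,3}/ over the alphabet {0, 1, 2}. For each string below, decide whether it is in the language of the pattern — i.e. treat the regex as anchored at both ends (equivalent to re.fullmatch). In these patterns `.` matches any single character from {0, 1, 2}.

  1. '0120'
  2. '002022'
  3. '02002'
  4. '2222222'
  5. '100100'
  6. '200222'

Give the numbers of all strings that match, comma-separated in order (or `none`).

2, 6

1. '0120' → no match
2. '002022' → match
3. '02002' → no match
4. '2222222' → no match
5. '100100' → no match
6. '200222' → match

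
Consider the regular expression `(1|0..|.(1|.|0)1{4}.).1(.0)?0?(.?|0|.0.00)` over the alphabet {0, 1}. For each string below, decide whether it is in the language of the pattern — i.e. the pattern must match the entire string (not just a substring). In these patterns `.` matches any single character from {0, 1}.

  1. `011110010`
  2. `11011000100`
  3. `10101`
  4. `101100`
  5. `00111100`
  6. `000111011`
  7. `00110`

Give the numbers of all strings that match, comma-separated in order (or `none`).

1 → no match
2 → no match
3 → match
4 → match
5 → match
6 → no match
7 → no match

3, 4, 5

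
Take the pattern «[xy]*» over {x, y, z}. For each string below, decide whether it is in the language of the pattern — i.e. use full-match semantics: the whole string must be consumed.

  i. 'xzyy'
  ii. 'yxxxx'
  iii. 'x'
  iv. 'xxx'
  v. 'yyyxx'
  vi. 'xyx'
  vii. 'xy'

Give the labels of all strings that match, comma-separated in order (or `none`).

i → no match
ii → match
iii → match
iv → match
v → match
vi → match
vii → match

ii, iii, iv, v, vi, vii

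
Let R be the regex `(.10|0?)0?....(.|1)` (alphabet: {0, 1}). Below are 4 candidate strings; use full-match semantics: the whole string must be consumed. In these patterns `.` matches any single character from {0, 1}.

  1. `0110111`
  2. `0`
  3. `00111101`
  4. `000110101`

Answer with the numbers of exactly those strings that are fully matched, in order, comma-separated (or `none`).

none

1 → no match
2 → no match
3 → no match
4 → no match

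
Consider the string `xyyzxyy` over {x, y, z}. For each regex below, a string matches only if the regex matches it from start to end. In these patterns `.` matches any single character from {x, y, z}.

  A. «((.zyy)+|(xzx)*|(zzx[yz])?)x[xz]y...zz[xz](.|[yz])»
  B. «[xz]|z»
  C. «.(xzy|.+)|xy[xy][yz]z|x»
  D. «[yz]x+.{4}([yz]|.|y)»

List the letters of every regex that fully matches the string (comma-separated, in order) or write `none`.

A → no match
B → no match
C → match
D → no match

C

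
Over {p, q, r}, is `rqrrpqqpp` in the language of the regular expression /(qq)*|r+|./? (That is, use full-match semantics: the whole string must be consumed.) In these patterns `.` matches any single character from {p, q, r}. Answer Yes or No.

No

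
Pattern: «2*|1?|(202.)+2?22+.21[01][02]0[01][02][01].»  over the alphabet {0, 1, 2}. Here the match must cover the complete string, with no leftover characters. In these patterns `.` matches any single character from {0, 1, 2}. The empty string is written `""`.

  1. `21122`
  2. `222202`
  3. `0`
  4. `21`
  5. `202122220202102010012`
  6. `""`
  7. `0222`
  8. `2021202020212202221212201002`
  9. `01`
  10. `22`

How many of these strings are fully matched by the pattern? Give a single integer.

2

1 → no match
2 → no match
3 → no match
4 → no match
5 → no match
6 → match
7 → no match
8 → no match
9 → no match
10 → match
Total matched: 2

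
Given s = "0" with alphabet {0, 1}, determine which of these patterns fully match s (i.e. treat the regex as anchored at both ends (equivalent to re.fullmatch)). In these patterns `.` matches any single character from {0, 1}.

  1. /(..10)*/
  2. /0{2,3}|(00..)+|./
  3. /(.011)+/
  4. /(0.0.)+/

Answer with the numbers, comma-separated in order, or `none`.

2

1 → no match
2 → match
3 → no match — must end with "011"
4 → no match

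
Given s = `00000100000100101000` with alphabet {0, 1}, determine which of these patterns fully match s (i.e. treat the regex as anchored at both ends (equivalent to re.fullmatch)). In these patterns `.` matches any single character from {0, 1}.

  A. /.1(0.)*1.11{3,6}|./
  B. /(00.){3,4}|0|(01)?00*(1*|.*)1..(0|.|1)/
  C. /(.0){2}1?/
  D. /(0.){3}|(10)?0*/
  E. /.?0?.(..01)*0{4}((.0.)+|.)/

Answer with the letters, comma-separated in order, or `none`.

B, E

A → no match
B → match
C → no match
D → no match
E → match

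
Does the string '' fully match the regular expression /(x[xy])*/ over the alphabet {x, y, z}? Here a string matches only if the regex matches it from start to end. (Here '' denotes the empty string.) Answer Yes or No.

Yes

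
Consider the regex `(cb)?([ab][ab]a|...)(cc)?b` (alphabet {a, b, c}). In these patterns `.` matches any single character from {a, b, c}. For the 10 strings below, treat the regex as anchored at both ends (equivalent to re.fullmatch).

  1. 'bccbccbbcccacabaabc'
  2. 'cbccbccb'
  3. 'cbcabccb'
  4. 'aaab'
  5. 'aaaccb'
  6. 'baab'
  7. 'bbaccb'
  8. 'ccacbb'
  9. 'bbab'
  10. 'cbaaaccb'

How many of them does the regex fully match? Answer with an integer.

1 → no match — must end with 'b'
2 → match
3 → match
4 → match
5 → match
6 → match
7 → match
8 → no match
9 → match
10 → match
Total matched: 8

8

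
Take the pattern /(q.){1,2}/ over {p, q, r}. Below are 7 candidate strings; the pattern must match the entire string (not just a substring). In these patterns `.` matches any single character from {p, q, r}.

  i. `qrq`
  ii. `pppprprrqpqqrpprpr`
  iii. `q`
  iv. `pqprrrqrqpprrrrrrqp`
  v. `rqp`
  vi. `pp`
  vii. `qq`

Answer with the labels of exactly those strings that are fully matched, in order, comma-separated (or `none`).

vii

i → no match
ii → no match — must start with `q`
iii → no match
iv → no match — must start with `q`
v → no match — must start with `q`
vi → no match — must start with `q`
vii → match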